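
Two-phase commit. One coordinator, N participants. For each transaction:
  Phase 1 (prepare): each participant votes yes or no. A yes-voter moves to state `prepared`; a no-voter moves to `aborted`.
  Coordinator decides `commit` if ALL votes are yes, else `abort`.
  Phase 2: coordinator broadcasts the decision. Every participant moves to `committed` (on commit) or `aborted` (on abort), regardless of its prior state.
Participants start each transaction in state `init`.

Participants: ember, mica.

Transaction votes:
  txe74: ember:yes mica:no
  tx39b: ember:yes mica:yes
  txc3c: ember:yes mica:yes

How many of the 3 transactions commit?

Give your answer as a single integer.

txe74: no from mica -> abort (commits=0)
tx39b: all yes -> commit (commits=1)
txc3c: all yes -> commit (commits=2)

Answer: 2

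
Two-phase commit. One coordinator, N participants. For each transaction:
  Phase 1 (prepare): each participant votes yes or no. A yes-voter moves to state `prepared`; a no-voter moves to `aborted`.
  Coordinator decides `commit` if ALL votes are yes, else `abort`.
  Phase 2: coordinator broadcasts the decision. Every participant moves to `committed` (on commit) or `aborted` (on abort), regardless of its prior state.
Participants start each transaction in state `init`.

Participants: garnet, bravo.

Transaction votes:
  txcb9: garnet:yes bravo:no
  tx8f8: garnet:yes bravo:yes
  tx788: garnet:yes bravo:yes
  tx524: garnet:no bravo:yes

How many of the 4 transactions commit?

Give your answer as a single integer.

txcb9: no from bravo -> abort (commits=0)
tx8f8: all yes -> commit (commits=1)
tx788: all yes -> commit (commits=2)
tx524: no from garnet -> abort (commits=2)

Answer: 2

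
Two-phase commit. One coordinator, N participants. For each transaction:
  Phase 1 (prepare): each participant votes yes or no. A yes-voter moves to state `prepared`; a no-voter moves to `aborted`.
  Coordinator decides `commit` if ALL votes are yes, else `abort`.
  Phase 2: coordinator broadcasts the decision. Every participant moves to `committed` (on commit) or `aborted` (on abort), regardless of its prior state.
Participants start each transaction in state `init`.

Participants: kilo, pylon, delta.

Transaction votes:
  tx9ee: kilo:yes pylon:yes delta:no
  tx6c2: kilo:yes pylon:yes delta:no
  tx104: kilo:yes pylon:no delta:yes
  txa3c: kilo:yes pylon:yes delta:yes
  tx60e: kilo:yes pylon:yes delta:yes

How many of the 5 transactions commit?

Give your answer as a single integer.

tx9ee: no from delta -> abort (commits=0)
tx6c2: no from delta -> abort (commits=0)
tx104: no from pylon -> abort (commits=0)
txa3c: all yes -> commit (commits=1)
tx60e: all yes -> commit (commits=2)

Answer: 2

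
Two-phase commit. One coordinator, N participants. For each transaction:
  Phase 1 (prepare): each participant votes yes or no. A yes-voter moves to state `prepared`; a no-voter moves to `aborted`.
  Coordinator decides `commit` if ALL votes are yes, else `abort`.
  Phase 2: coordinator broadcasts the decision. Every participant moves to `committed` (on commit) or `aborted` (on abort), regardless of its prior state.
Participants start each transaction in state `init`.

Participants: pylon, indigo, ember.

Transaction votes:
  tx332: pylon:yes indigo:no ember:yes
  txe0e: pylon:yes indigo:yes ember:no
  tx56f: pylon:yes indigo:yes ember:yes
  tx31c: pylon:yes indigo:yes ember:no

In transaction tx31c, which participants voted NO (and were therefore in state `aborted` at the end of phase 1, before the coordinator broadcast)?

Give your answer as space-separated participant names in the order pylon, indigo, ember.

Txn tx31c phase 1: pylon yes -> prepared; indigo yes -> prepared; ember no -> aborted

Answer: ember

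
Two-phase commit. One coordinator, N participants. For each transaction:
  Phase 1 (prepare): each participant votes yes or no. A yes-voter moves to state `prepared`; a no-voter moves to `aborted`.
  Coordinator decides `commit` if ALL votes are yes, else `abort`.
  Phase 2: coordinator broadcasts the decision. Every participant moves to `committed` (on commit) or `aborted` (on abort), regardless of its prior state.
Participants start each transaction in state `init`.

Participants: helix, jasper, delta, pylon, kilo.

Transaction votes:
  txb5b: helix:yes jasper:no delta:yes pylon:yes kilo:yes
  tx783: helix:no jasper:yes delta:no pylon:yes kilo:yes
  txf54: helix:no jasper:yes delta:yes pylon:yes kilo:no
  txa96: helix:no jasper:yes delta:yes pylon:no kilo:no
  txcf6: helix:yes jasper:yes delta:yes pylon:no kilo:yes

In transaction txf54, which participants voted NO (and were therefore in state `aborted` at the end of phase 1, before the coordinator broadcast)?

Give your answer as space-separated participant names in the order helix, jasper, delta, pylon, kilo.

Txn txf54 phase 1: helix no -> aborted; jasper yes -> prepared; delta yes -> prepared; pylon yes -> prepared; kilo no -> aborted

Answer: helix kilo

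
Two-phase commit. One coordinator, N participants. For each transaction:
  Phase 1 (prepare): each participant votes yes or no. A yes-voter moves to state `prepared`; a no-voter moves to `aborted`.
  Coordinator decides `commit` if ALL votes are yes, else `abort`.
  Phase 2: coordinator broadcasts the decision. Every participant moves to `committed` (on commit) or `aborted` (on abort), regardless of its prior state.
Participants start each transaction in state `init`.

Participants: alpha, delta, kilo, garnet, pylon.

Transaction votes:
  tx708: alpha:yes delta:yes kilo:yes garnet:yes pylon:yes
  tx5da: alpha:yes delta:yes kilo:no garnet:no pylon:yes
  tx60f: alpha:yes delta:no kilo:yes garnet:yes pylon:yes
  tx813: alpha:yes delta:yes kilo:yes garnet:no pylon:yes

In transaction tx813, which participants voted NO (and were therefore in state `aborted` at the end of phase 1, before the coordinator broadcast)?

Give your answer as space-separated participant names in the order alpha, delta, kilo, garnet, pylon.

Txn tx813 phase 1: alpha yes -> prepared; delta yes -> prepared; kilo yes -> prepared; garnet no -> aborted; pylon yes -> prepared

Answer: garnet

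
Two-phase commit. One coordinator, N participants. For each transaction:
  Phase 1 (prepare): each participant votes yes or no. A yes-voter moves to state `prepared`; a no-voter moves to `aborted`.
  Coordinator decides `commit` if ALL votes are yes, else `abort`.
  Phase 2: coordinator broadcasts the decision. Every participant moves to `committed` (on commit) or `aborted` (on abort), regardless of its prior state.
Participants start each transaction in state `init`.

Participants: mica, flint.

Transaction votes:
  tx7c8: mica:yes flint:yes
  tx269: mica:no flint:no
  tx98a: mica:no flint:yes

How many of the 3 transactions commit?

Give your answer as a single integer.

tx7c8: all yes -> commit (commits=1)
tx269: no from mica, flint -> abort (commits=1)
tx98a: no from mica -> abort (commits=1)

Answer: 1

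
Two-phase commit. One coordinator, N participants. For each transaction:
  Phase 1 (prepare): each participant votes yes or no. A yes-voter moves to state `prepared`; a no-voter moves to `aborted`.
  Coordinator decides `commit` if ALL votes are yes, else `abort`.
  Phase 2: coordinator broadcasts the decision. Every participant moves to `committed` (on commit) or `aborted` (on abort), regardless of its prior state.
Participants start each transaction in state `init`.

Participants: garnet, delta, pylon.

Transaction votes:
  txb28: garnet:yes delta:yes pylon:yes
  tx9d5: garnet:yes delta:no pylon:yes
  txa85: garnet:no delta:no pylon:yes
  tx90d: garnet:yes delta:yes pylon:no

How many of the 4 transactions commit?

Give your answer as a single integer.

Answer: 1

Derivation:
txb28: all yes -> commit (commits=1)
tx9d5: no from delta -> abort (commits=1)
txa85: no from garnet, delta -> abort (commits=1)
tx90d: no from pylon -> abort (commits=1)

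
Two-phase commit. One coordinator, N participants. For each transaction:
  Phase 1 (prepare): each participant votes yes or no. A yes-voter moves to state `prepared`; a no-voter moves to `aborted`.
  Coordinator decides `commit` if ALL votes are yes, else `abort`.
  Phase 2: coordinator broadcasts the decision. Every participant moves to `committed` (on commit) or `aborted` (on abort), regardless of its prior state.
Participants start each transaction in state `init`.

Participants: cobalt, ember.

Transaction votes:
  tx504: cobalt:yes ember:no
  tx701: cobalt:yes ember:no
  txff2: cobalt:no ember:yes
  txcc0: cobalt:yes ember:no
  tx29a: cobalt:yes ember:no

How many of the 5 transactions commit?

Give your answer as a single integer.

Answer: 0

Derivation:
tx504: no from ember -> abort (commits=0)
tx701: no from ember -> abort (commits=0)
txff2: no from cobalt -> abort (commits=0)
txcc0: no from ember -> abort (commits=0)
tx29a: no from ember -> abort (commits=0)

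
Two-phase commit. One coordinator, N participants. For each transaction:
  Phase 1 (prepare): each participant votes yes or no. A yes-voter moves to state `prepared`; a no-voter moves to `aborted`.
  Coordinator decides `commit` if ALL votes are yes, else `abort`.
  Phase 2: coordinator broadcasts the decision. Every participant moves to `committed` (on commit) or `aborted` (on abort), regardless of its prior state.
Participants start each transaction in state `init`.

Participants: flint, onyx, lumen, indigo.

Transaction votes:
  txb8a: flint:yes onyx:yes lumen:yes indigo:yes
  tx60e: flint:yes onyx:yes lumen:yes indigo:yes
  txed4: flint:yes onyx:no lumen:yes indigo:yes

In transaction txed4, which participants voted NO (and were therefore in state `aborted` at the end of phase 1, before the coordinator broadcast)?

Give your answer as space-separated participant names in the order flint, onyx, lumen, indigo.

Txn txed4 phase 1: flint yes -> prepared; onyx no -> aborted; lumen yes -> prepared; indigo yes -> prepared

Answer: onyx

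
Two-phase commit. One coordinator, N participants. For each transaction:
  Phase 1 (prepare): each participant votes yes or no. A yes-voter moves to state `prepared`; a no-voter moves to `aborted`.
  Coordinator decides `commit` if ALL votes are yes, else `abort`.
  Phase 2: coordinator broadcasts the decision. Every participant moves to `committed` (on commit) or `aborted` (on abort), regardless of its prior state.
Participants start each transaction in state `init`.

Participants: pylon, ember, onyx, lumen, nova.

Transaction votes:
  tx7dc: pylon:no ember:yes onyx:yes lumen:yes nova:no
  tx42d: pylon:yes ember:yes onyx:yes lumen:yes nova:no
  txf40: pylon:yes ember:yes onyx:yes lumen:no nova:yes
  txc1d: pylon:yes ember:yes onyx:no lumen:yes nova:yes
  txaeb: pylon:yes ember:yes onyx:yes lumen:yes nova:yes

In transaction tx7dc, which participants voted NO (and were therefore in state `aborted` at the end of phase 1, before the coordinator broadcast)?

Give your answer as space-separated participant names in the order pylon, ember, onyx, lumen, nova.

Txn tx7dc phase 1: pylon no -> aborted; ember yes -> prepared; onyx yes -> prepared; lumen yes -> prepared; nova no -> aborted

Answer: pylon nova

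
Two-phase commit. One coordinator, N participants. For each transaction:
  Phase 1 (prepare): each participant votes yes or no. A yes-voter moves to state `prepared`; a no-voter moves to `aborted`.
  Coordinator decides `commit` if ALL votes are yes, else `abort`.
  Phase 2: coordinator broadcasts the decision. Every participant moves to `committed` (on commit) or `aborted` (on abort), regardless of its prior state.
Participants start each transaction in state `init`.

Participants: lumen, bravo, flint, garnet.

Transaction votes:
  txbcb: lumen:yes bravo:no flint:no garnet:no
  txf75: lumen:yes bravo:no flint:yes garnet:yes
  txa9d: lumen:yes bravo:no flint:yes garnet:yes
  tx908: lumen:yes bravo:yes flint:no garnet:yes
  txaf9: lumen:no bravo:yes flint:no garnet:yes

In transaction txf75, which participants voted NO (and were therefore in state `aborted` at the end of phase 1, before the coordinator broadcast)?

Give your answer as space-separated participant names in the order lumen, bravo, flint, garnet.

Txn txf75 phase 1: lumen yes -> prepared; bravo no -> aborted; flint yes -> prepared; garnet yes -> prepared

Answer: bravo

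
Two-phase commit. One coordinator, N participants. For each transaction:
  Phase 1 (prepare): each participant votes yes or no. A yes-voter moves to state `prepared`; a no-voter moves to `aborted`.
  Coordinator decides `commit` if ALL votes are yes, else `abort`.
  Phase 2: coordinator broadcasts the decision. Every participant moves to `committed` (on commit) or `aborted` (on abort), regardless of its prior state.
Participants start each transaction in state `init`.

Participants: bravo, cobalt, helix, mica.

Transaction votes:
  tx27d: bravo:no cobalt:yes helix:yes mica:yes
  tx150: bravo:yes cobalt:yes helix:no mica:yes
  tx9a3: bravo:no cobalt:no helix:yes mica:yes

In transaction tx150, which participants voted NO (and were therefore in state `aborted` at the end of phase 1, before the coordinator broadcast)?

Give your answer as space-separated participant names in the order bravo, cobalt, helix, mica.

Answer: helix

Derivation:
Txn tx150 phase 1: bravo yes -> prepared; cobalt yes -> prepared; helix no -> aborted; mica yes -> prepared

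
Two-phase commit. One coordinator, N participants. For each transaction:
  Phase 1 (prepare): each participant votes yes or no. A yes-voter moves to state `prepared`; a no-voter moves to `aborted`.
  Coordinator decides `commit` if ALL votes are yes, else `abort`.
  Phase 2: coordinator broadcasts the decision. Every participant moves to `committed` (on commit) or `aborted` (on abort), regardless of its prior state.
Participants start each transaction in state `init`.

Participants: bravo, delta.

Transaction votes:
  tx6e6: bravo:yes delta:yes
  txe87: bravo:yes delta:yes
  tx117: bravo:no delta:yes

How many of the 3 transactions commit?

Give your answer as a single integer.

tx6e6: all yes -> commit (commits=1)
txe87: all yes -> commit (commits=2)
tx117: no from bravo -> abort (commits=2)

Answer: 2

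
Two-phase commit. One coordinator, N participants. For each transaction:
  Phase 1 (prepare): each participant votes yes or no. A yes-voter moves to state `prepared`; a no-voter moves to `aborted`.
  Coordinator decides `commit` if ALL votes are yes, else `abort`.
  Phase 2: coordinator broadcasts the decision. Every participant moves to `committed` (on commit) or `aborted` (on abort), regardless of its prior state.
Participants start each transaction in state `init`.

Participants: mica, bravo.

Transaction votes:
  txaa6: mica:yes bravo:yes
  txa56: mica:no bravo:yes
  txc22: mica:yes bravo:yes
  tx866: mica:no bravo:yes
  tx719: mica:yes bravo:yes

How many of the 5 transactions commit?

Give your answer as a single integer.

txaa6: all yes -> commit (commits=1)
txa56: no from mica -> abort (commits=1)
txc22: all yes -> commit (commits=2)
tx866: no from mica -> abort (commits=2)
tx719: all yes -> commit (commits=3)

Answer: 3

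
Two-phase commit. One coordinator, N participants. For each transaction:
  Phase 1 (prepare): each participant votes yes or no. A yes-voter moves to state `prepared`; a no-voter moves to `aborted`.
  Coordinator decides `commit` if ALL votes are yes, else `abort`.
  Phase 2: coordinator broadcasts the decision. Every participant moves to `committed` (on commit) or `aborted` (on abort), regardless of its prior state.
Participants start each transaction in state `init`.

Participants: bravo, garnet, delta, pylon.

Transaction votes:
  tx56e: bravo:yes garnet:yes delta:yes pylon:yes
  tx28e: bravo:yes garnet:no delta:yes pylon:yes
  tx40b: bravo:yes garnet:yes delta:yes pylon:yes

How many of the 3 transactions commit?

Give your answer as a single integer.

tx56e: all yes -> commit (commits=1)
tx28e: no from garnet -> abort (commits=1)
tx40b: all yes -> commit (commits=2)

Answer: 2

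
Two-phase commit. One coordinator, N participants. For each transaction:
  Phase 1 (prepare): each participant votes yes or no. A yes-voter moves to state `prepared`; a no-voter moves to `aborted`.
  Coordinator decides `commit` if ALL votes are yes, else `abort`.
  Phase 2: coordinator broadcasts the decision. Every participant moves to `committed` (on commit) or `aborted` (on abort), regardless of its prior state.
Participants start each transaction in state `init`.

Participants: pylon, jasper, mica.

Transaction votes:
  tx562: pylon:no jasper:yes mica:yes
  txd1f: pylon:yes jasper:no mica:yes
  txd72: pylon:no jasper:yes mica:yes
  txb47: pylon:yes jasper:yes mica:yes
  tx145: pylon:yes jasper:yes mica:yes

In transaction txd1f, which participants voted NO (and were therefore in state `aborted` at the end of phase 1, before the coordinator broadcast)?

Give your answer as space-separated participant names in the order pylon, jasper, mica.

Answer: jasper

Derivation:
Txn txd1f phase 1: pylon yes -> prepared; jasper no -> aborted; mica yes -> prepared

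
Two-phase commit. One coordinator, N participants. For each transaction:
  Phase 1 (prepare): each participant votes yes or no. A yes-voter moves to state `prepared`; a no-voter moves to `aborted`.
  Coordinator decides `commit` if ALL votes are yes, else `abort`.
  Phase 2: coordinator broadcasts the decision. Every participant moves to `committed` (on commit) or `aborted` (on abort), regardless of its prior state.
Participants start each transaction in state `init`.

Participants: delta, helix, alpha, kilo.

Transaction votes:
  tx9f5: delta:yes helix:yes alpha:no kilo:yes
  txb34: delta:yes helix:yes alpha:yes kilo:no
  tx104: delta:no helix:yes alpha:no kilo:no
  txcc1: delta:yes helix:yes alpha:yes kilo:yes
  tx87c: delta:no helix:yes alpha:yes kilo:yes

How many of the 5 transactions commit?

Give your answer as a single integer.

tx9f5: no from alpha -> abort (commits=0)
txb34: no from kilo -> abort (commits=0)
tx104: no from delta, alpha, kilo -> abort (commits=0)
txcc1: all yes -> commit (commits=1)
tx87c: no from delta -> abort (commits=1)

Answer: 1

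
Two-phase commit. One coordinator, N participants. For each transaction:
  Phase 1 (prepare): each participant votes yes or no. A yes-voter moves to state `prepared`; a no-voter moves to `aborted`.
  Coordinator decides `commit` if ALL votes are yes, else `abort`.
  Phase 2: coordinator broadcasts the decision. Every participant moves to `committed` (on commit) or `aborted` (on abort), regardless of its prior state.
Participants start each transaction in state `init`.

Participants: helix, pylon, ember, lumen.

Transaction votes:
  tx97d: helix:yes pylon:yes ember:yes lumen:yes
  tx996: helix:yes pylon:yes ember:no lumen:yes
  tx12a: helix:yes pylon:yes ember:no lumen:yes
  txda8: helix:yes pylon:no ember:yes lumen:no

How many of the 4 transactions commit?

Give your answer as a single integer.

tx97d: all yes -> commit (commits=1)
tx996: no from ember -> abort (commits=1)
tx12a: no from ember -> abort (commits=1)
txda8: no from pylon, lumen -> abort (commits=1)

Answer: 1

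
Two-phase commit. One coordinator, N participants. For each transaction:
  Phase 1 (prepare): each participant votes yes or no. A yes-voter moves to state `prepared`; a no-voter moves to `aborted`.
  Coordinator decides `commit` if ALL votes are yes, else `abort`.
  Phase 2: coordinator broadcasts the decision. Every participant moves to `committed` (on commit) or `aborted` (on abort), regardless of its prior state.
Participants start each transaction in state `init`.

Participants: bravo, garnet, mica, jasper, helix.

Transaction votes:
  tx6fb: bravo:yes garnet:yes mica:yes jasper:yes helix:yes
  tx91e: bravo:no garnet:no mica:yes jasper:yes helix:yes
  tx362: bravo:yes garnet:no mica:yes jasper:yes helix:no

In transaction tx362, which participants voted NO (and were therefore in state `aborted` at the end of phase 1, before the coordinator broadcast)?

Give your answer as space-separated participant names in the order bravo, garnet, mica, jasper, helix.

Txn tx362 phase 1: bravo yes -> prepared; garnet no -> aborted; mica yes -> prepared; jasper yes -> prepared; helix no -> aborted

Answer: garnet helix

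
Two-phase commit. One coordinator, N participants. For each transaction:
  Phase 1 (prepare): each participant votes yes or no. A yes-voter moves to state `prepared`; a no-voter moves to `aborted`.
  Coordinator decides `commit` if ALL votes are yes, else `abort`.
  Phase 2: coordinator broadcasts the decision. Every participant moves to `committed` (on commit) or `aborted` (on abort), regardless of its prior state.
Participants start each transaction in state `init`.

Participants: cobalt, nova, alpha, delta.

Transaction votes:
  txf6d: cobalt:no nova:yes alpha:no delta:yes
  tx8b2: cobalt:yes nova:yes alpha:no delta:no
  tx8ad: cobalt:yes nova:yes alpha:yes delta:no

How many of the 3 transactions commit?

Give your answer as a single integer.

txf6d: no from cobalt, alpha -> abort (commits=0)
tx8b2: no from alpha, delta -> abort (commits=0)
tx8ad: no from delta -> abort (commits=0)

Answer: 0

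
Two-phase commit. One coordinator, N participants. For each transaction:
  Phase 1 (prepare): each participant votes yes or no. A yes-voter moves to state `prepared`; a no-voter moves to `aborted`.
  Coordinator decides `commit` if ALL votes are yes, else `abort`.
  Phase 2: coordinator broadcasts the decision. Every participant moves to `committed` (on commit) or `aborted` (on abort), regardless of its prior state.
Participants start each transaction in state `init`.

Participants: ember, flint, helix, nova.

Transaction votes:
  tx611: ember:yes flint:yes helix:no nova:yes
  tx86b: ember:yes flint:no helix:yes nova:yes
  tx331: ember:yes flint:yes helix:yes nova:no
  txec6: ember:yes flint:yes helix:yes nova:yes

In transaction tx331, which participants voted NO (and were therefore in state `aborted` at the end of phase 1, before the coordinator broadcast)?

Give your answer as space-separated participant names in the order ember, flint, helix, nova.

Txn tx331 phase 1: ember yes -> prepared; flint yes -> prepared; helix yes -> prepared; nova no -> aborted

Answer: nova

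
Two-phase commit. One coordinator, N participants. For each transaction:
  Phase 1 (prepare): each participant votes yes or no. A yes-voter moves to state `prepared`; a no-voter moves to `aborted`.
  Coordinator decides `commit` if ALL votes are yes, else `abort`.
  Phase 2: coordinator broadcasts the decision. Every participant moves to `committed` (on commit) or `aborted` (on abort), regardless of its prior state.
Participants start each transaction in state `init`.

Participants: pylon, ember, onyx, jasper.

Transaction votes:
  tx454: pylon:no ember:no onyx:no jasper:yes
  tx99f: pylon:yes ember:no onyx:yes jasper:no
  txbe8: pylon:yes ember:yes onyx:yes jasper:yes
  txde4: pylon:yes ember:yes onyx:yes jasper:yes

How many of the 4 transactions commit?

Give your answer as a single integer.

Answer: 2

Derivation:
tx454: no from pylon, ember, onyx -> abort (commits=0)
tx99f: no from ember, jasper -> abort (commits=0)
txbe8: all yes -> commit (commits=1)
txde4: all yes -> commit (commits=2)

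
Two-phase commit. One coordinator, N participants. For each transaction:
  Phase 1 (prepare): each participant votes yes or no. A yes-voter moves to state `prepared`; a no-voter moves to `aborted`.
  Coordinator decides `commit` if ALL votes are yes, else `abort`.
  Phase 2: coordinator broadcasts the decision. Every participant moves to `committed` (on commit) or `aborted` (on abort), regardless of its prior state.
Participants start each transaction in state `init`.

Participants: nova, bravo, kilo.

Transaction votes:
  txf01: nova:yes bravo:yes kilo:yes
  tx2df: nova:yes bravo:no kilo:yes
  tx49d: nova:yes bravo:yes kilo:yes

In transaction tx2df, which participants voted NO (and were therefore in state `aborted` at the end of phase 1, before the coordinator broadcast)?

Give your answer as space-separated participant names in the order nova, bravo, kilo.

Txn tx2df phase 1: nova yes -> prepared; bravo no -> aborted; kilo yes -> prepared

Answer: bravo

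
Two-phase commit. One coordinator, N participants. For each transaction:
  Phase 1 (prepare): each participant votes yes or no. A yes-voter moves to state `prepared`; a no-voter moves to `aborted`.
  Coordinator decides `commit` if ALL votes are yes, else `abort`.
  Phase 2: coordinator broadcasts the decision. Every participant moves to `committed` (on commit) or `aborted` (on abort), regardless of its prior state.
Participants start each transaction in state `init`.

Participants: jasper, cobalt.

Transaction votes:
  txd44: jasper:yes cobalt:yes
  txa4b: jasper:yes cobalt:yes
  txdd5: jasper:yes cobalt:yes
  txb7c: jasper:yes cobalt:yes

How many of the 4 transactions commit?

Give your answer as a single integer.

txd44: all yes -> commit (commits=1)
txa4b: all yes -> commit (commits=2)
txdd5: all yes -> commit (commits=3)
txb7c: all yes -> commit (commits=4)

Answer: 4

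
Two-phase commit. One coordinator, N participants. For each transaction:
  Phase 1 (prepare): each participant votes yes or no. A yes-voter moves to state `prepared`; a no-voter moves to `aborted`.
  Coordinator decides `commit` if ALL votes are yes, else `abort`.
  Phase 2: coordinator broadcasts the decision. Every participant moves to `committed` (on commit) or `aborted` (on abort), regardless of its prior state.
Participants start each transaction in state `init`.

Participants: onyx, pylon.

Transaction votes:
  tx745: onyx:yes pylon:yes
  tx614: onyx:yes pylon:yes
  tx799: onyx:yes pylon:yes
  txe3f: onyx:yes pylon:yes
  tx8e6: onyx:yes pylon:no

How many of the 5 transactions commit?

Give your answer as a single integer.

Answer: 4

Derivation:
tx745: all yes -> commit (commits=1)
tx614: all yes -> commit (commits=2)
tx799: all yes -> commit (commits=3)
txe3f: all yes -> commit (commits=4)
tx8e6: no from pylon -> abort (commits=4)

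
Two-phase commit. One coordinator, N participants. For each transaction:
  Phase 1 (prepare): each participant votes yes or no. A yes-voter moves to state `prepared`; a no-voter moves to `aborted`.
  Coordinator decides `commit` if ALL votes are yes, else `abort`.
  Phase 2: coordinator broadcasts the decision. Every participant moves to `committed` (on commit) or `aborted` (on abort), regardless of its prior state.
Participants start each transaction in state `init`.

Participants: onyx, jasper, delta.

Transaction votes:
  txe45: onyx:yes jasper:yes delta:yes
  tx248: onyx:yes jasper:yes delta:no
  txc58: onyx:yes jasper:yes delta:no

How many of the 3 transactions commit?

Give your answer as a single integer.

txe45: all yes -> commit (commits=1)
tx248: no from delta -> abort (commits=1)
txc58: no from delta -> abort (commits=1)

Answer: 1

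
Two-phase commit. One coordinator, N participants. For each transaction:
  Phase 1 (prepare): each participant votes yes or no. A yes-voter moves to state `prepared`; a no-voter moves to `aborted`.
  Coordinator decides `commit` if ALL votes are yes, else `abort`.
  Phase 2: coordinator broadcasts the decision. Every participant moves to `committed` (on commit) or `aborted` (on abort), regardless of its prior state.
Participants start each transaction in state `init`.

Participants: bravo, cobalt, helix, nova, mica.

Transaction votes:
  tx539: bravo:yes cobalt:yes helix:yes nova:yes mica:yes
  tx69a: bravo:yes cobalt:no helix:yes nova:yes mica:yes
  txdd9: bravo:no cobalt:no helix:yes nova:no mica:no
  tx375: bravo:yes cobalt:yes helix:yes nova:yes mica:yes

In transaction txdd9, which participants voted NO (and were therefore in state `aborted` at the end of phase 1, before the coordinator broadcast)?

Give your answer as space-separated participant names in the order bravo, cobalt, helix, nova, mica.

Answer: bravo cobalt nova mica

Derivation:
Txn txdd9 phase 1: bravo no -> aborted; cobalt no -> aborted; helix yes -> prepared; nova no -> aborted; mica no -> aborted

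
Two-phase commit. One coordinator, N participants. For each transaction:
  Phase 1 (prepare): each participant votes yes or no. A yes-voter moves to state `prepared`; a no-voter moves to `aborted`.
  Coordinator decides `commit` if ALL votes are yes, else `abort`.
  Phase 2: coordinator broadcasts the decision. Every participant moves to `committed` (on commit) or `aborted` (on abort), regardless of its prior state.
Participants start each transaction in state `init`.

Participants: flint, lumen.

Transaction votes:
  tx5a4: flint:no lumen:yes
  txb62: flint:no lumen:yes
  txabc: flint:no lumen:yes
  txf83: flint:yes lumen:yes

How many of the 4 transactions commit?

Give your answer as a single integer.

Answer: 1

Derivation:
tx5a4: no from flint -> abort (commits=0)
txb62: no from flint -> abort (commits=0)
txabc: no from flint -> abort (commits=0)
txf83: all yes -> commit (commits=1)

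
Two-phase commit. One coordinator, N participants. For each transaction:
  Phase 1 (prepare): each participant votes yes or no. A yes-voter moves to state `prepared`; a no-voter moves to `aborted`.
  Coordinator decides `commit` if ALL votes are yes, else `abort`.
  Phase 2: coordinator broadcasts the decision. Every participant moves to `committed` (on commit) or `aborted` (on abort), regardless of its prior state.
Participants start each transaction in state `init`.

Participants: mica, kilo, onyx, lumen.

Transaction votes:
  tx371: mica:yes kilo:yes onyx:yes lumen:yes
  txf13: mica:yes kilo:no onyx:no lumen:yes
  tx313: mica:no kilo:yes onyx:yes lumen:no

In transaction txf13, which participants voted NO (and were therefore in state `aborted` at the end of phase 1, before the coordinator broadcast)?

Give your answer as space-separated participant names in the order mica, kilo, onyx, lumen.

Answer: kilo onyx

Derivation:
Txn txf13 phase 1: mica yes -> prepared; kilo no -> aborted; onyx no -> aborted; lumen yes -> prepared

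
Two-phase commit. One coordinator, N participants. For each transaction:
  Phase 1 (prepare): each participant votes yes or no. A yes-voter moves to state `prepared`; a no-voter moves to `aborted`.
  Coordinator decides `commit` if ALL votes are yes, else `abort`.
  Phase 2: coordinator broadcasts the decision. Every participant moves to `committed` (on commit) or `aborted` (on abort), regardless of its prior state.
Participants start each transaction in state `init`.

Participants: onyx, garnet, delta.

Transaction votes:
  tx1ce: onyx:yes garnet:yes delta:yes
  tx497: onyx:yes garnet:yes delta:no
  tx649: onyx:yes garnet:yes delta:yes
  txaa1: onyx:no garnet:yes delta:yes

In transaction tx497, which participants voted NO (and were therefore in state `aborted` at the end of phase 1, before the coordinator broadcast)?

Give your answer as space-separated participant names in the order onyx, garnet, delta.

Txn tx497 phase 1: onyx yes -> prepared; garnet yes -> prepared; delta no -> aborted

Answer: delta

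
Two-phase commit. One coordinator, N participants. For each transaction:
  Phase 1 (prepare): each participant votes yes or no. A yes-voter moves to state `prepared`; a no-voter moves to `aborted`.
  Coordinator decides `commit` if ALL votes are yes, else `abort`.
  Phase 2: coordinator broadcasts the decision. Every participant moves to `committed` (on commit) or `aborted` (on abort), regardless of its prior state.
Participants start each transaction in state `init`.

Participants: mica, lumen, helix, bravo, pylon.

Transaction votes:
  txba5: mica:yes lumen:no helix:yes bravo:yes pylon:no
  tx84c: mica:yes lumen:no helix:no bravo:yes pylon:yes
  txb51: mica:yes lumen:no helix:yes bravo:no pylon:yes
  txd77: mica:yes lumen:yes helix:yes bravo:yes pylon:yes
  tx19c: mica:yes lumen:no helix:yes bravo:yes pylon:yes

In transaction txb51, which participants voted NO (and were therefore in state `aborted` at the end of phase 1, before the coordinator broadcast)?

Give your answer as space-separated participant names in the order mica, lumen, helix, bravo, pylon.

Txn txb51 phase 1: mica yes -> prepared; lumen no -> aborted; helix yes -> prepared; bravo no -> aborted; pylon yes -> prepared

Answer: lumen bravo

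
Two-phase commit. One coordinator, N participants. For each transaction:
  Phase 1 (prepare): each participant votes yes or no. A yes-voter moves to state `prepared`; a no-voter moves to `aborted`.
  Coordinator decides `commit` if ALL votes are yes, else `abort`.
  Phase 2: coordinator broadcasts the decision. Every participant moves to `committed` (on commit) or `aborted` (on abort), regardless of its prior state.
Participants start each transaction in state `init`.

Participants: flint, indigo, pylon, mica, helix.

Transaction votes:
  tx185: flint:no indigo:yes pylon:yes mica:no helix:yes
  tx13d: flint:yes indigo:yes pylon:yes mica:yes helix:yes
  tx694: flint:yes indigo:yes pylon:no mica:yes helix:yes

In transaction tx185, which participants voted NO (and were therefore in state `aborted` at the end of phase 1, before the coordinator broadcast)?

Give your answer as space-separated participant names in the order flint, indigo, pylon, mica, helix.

Txn tx185 phase 1: flint no -> aborted; indigo yes -> prepared; pylon yes -> prepared; mica no -> aborted; helix yes -> prepared

Answer: flint mica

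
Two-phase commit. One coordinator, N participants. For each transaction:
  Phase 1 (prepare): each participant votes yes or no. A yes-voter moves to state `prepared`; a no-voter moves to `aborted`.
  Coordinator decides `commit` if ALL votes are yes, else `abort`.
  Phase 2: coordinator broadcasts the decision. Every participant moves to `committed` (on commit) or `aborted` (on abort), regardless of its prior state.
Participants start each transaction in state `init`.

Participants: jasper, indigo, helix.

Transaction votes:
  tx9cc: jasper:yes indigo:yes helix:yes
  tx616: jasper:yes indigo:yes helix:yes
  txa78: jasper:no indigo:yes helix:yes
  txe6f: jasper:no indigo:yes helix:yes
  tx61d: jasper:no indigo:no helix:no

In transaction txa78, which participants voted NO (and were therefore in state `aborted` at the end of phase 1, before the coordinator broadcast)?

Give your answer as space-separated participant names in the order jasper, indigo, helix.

Answer: jasper

Derivation:
Txn txa78 phase 1: jasper no -> aborted; indigo yes -> prepared; helix yes -> prepared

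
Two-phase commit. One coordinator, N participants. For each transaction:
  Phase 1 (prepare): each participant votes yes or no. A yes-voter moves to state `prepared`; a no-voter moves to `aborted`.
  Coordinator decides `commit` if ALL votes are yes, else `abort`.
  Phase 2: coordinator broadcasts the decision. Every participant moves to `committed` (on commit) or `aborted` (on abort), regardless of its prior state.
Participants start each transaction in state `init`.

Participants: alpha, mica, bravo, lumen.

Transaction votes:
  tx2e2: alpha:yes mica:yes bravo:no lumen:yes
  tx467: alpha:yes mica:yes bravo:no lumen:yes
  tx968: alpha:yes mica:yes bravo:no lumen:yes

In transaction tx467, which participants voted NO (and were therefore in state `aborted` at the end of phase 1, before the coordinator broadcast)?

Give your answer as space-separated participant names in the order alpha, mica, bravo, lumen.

Txn tx467 phase 1: alpha yes -> prepared; mica yes -> prepared; bravo no -> aborted; lumen yes -> prepared

Answer: bravo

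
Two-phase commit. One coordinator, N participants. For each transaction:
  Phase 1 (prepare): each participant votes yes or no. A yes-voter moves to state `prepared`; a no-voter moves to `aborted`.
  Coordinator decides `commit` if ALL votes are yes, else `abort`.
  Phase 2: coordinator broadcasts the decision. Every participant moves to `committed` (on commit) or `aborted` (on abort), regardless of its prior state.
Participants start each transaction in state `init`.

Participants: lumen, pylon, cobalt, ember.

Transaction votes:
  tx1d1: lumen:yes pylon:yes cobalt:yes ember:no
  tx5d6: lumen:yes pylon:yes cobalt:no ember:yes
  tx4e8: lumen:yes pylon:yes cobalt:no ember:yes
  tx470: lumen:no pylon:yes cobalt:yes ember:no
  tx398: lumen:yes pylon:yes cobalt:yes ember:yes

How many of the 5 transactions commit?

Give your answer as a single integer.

Answer: 1

Derivation:
tx1d1: no from ember -> abort (commits=0)
tx5d6: no from cobalt -> abort (commits=0)
tx4e8: no from cobalt -> abort (commits=0)
tx470: no from lumen, ember -> abort (commits=0)
tx398: all yes -> commit (commits=1)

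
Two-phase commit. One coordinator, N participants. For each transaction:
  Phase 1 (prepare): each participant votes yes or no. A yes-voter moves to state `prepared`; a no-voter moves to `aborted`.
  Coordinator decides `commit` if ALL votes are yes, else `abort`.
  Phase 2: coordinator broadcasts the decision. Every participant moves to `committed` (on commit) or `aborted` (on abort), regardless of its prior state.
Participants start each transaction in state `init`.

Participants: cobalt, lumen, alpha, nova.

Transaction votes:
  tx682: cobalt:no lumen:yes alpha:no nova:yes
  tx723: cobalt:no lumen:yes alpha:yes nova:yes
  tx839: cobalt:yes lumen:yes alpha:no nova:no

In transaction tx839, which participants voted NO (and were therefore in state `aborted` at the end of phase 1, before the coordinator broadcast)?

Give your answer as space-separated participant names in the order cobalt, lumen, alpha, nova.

Answer: alpha nova

Derivation:
Txn tx839 phase 1: cobalt yes -> prepared; lumen yes -> prepared; alpha no -> aborted; nova no -> aborted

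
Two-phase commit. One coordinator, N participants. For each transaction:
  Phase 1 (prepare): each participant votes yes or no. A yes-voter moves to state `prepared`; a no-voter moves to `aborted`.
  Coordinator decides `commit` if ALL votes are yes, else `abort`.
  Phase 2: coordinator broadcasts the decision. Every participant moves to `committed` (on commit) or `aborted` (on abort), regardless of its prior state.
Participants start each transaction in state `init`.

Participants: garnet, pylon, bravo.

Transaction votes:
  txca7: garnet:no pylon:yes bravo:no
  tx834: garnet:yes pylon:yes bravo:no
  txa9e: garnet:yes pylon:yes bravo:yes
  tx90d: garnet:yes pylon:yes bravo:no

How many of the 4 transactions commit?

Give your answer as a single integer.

Answer: 1

Derivation:
txca7: no from garnet, bravo -> abort (commits=0)
tx834: no from bravo -> abort (commits=0)
txa9e: all yes -> commit (commits=1)
tx90d: no from bravo -> abort (commits=1)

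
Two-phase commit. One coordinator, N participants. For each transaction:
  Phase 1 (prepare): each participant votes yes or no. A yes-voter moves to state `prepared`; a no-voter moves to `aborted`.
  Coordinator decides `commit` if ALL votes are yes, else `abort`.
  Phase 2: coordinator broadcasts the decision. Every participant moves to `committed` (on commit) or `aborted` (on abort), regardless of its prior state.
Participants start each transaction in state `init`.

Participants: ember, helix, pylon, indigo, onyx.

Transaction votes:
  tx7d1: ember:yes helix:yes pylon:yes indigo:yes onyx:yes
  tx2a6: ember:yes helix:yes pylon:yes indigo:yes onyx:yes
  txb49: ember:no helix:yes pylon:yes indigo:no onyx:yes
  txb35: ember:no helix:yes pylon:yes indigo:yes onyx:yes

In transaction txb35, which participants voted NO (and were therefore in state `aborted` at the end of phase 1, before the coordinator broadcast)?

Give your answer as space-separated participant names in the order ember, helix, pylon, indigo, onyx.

Answer: ember

Derivation:
Txn txb35 phase 1: ember no -> aborted; helix yes -> prepared; pylon yes -> prepared; indigo yes -> prepared; onyx yes -> prepared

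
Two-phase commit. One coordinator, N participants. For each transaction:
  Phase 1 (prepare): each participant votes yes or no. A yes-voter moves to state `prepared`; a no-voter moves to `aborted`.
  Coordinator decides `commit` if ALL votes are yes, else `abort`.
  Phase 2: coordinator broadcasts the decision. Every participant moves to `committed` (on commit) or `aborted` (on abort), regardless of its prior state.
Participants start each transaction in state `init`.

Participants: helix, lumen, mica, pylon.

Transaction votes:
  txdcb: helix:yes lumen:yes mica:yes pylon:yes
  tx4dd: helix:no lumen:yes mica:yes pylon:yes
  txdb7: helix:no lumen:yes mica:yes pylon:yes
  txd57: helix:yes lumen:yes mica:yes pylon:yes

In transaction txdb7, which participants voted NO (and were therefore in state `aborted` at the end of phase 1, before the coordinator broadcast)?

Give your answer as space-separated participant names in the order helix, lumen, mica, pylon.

Answer: helix

Derivation:
Txn txdb7 phase 1: helix no -> aborted; lumen yes -> prepared; mica yes -> prepared; pylon yes -> prepared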